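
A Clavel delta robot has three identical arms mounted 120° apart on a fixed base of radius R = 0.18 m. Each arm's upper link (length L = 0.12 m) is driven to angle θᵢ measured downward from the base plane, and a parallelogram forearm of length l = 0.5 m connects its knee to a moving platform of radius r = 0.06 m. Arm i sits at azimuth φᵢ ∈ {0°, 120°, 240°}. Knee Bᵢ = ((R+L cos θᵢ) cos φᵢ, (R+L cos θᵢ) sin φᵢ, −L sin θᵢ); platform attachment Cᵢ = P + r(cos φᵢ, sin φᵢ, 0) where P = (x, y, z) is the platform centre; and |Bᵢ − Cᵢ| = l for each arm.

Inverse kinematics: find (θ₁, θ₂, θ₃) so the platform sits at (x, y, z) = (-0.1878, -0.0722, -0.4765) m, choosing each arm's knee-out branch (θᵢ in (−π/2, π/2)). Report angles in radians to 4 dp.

φ1=0.0° → target in arm frame (-0.1878, -0.0722)
  A=0.3078, B=-0.4765, C=(l²−L²−A²−y'²−z²)/(2L)=-0.3809
  √(A²+B²)=0.5673;  θ1 = -0.9973+2.3069 ≈ 1.3096
rotate P by −φ2: (0.0314, 0.1987, -0.4765)
  e−x'=0.0886;  (l²−L²−(e−x')²−y'²−z²)/2L = -0.1617
  γ=atan2(-0.4765,0.0886)=-1.3869;  ψ=arccos(-0.3336)=1.9109;  θ2=γ+ψ≈0.5240
arm 3 (φ=240.0°): x'=0.1564, y'=-0.1265
  A cos θ + B sin θ = C:  -0.0364·cos θ + -0.4765·sin θ = -0.0366
  θ3 = atan2(B,A) + arccos(C/0.4779) = 0.0004

θ₁ = 1.3096, θ₂ = 0.5240, θ₃ = 0.0004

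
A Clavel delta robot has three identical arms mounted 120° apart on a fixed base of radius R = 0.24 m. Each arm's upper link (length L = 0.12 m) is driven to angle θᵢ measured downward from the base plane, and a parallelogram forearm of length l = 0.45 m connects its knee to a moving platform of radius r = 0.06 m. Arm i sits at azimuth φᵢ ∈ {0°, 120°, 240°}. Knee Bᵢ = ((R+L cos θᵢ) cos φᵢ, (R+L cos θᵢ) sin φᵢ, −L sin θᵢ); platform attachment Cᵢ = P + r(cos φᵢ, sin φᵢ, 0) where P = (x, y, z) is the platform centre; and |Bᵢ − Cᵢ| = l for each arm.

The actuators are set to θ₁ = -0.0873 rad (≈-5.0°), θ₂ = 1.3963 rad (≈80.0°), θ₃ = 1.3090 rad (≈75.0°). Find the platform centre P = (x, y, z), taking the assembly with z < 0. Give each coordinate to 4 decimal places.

O1 = (0.2995·cos0.0°, 0.2995·sin0.0°, 0.0105) = (0.2995, 0.0000, 0.0105)
φ2=120.0°: virtual centre (-0.1004, 0.1739, -0.1182), radius l
O3 = (0.2111·cos240.0°, 0.2111·sin240.0°, -0.1159) = (-0.1055, -0.1828, -0.1159)
subtract pairs → two planes through P
linear system: -0.7999x+0.3479y = -0.0355−-0.2573z; -0.8101x+-0.3656y = -0.0319−-0.2527z
det = 0.5742;  x = 0.0419+-0.3169z,  y = -0.0058+0.0109z
quadratic in z: (1.1005)z²+(0.1422)z+(-0.1360)=0, √Δ=0.7867 → z ∈ {-0.4220, 0.2928}; z = -0.4220 (taking z<0)
x = 0.1757, y = -0.0104

(0.1757, -0.0104, -0.4220)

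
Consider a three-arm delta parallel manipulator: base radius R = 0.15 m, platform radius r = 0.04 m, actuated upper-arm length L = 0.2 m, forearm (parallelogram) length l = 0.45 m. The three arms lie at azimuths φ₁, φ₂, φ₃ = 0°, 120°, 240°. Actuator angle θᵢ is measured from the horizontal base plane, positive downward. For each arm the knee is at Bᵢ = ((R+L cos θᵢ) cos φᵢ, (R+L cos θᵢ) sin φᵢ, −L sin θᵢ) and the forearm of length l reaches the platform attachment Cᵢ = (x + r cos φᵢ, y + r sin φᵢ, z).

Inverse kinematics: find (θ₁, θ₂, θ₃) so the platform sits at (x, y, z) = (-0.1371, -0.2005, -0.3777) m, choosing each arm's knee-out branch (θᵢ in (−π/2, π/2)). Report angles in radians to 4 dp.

θ₁ = 1.0472, θ₂ = 0.9597, θ₃ = -0.3493

arm 1 (φ=0.0°): x'=-0.1371, y'=-0.2005
  A cos θ + B sin θ = C:  0.2471·cos θ + -0.3777·sin θ = -0.2035
  √(A²+B²)=0.4513;  θ1 = -0.9915+2.0386 ≈ 1.0472
φ2=120.0° → target in arm frame (-0.1051, 0.2190)
  A cos θ + B sin θ = C:  0.2151·cos θ + -0.3777·sin θ = -0.1859
  √(A²+B²)=0.4346;  θ2 = -1.0531+2.0128 ≈ 0.9597
φ3=240.0° → target in arm frame (0.2422, -0.0185)
  A cos θ + B sin θ = C:  -0.1322·cos θ + -0.3777·sin θ = 0.0051
  γ=atan2(-0.3777,-0.1322)=-1.9075;  ψ=arccos(0.0127)=1.5581;  θ3=γ+ψ≈-0.3493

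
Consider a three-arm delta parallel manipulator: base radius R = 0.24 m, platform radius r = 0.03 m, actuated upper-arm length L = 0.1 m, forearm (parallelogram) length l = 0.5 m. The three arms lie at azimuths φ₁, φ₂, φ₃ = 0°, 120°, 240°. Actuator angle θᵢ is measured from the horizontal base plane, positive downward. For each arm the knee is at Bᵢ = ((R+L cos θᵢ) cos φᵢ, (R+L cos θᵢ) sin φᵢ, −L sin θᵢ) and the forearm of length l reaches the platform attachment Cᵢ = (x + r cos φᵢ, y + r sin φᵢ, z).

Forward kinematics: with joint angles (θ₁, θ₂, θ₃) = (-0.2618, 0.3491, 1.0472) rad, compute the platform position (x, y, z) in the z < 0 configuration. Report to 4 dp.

O1 = (0.3066·cos0.0°, 0.3066·sin0.0°, 0.0259) = (0.3066, 0.0000, 0.0259)
φ2=120.0°: virtual centre (-0.1520, 0.2632, -0.0342), radius l
O3 = (0.2600·cos240.0°, 0.2600·sin240.0°, -0.0866) = (-0.1300, -0.2252, -0.0866)
|O₂|²−|O₁|² = -0.0011;  |O₃|²−|O₁|² = -0.0196
linear system: -0.9172x+0.5265y = -0.0011−-0.1202z; -0.8732x+-0.4503y = -0.0196−-0.2250z
Cramer: x(z) = 0.0124-0.1977z;  y(z) = 0.0195-0.1162z
into |P−O₁|² = l²: 1.0526z² + 0.0601z + -0.1624 = 0;  Δ = 0.6873;  z = -0.4223 or 0.3653 → z<0 root = -0.4223
x = 0.0959, y = 0.0685

(0.0959, 0.0685, -0.4223)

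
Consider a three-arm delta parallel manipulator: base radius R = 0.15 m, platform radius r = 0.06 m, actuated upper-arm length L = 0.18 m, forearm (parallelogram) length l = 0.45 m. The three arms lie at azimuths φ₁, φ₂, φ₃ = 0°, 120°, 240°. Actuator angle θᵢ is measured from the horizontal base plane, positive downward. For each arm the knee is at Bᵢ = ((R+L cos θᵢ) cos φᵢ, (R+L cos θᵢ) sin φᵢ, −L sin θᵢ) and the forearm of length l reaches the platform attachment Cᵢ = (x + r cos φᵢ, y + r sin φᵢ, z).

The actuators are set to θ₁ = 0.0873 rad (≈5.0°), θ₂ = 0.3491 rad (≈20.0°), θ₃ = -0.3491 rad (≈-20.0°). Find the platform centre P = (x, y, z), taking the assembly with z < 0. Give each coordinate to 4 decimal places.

φ1=0.0°: virtual centre (0.2693, 0.0000, -0.0157), radius l
φ2=120.0°: virtual centre (-0.1296, 0.2244, -0.0616), radius l
φ3=240.0°: virtual centre (-0.1296, -0.2244, 0.0616), radius l
eliminate P² terms by subtracting sphere 1 from 2 and 3
plane₁₂: -0.7978x+0.4488y+-0.0918z = -0.0018
Cramer: x(z) = 0.0023+0.0393z;  y(z) = 0.0000+0.2743z
into |P−centre ₁|² = l²: 1.0768z² + 0.0104z + -0.1310 = 0;  Δ = 0.5642;  z = -0.3536 or 0.3439 → z<0 root = -0.3536
x = -0.0116, y = -0.0970

(-0.0116, -0.0970, -0.3536)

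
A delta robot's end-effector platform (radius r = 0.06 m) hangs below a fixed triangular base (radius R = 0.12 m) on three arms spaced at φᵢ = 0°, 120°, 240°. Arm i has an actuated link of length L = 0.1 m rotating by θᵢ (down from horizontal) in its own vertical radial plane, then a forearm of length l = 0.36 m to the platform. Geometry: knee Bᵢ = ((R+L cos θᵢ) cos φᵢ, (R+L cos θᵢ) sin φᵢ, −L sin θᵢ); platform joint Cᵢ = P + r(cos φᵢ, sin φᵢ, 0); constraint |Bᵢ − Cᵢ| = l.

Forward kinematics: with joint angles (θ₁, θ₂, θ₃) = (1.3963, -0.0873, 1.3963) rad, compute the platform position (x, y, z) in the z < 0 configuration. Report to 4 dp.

(-0.1063, 0.1842, -0.3474)

φ1=0.0°: virtual centre (0.0774, 0.0000, -0.0985), radius l
φ2=120.0°: virtual centre (-0.0798, 0.1382, 0.0087), radius l
arm 3 at φ=240.0°: ρ3 = 0.0774;  centre 3 = (-0.0387, -0.0670, -0.0985)
subtract pairs → two planes through P
plane₁₂: -0.3143x+0.2765y+0.2144z = 0.0099
det = 0.1063;  x = -0.0124+0.2703z,  y = 0.0216+-0.4682z
quadratic in z: (1.2922)z²+(0.1282)z+(-0.1114)=0, √Δ=0.7695 → z ∈ {-0.3474, 0.2481}; z = -0.3474 (taking z<0)
x = -0.1063, y = 0.1842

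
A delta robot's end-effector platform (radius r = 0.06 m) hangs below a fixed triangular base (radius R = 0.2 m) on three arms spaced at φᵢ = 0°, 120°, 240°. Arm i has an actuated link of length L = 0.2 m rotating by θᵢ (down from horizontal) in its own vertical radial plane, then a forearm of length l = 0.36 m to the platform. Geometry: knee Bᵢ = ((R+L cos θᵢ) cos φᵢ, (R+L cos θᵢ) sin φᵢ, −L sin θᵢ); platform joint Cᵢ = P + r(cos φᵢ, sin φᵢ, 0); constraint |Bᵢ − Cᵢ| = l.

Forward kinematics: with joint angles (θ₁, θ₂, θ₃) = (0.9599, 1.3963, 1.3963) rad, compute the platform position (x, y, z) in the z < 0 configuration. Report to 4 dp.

S1 = (0.2547·cos0.0°, 0.2547·sin0.0°, -0.1638) = (0.2547, 0.0000, -0.1638)
φ2=120.0°: virtual centre (-0.0874, 0.1513, -0.1970), radius l
S3 = (0.1747·cos240.0°, 0.1747·sin240.0°, -0.1970) = (-0.0874, -0.1513, -0.1970)
|S₂|²−|S₁|² = -0.0224;  |S₃|²−|S₁|² = -0.0224
plane₁₂: -0.6842x+0.3026y+-0.0663z = -0.0224
Cramer: x(z) = 0.0327-0.0969z;  y(z) = 0.0000+0.0000z
sphere 1 gives Az²+Bz+C=0 with A=1.0094, B=0.3707, C=-0.0535;  B²−4AC=0.3533;  roots -0.4781, 0.1108;  negative root z = -0.4781
x = 0.0790, y = 0.0000

(0.0790, 0.0000, -0.4781)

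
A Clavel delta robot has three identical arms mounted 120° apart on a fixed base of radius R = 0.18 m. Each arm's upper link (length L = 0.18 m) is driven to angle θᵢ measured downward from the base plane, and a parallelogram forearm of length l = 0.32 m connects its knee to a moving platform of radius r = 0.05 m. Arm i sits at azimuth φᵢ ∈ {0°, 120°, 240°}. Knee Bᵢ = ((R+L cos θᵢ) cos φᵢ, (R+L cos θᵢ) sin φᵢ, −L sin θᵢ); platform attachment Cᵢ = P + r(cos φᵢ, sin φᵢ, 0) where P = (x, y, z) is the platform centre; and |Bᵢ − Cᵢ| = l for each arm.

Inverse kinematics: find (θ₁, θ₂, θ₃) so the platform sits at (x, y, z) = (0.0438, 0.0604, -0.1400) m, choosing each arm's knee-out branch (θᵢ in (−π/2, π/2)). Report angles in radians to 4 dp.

φ1=0.0° → target in arm frame (0.0438, 0.0604)
  A cos θ + B sin θ = C:  0.0862·cos θ + -0.1400·sin θ = 0.1092
  θ1 = atan2(B,A) + arccos(C/0.1644) = -0.1747
rotate P by −φ2: (0.0304, -0.0681, -0.1400)
  A=0.0996, B=-0.1400, C=(l²−L²−A²−y'²−z²)/(2L)=0.0996
  γ=atan2(-0.1400,0.0996)=-0.9525;  ψ=arccos(0.5794)=0.9528;  θ2=γ+ψ≈0.0003
arm 3 (φ=240.0°): x'=-0.0742, y'=0.0077
  A cos θ + B sin θ = C:  0.2042·cos θ + -0.1400·sin θ = 0.0240
  √(A²+B²)=0.2476;  θ3 = -0.6010+1.4737 ≈ 0.8727

θ₁ = -0.1747, θ₂ = 0.0003, θ₃ = 0.8727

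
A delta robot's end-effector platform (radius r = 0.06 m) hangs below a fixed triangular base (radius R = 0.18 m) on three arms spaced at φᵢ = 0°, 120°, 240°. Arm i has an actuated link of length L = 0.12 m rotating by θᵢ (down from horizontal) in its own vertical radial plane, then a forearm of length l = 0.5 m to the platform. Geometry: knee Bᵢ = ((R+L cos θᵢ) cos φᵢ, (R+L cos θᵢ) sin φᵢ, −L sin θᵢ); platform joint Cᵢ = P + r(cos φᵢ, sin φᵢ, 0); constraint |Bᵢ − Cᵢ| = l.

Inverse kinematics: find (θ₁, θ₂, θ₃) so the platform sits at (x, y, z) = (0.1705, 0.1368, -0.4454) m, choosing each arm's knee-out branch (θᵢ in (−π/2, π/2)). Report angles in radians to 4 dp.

θ₁ = -0.2617, θ₂ = 0.3491, θ₃ = 1.2216

arm 1 (φ=0.0°): x'=0.1705, y'=0.1368
  e−x'=-0.0505;  (l²−L²−(e−x')²−y'²−z²)/2L = 0.0665
  γ=atan2(-0.4454,-0.0505)=-1.6837;  ψ=arccos(0.1483)=1.4219;  θ1=γ+ψ≈-0.2617
rotate P by −φ2: (0.0332, -0.2161, -0.4454)
  A cos θ + B sin θ = C:  0.0868·cos θ + -0.4454·sin θ = -0.0708
  γ=atan2(-0.4454,0.0868)=-1.3784;  ψ=arccos(-0.1560)=1.7275;  θ2=γ+ψ≈0.3491
rotate P by −φ3: (-0.2037, 0.0793, -0.4454)
  A=0.3237, B=-0.4454, C=(l²−L²−A²−y'²−z²)/(2L)=-0.3077
  θ3 = atan2(B,A) + arccos(C/0.5506) = 1.2216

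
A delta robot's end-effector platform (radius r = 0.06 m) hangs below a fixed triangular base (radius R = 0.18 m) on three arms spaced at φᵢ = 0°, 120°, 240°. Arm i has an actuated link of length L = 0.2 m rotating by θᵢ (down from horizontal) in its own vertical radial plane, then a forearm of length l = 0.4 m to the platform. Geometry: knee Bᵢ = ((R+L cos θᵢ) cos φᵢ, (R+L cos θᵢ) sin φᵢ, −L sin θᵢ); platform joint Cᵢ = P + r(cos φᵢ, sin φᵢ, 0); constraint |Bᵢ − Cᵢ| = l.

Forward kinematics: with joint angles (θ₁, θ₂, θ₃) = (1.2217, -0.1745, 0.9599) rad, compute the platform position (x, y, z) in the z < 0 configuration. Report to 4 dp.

(-0.1463, 0.1518, -0.3458)

arm 1 at φ=0.0°: ρ1 = 0.1884;  centre 1 = (0.1884, 0.0000, -0.1879)
centre 2 = (0.3170·cos120.0°, 0.3170·sin120.0°, 0.0347) = (-0.1585, 0.2745, 0.0347)
φ3=240.0°: virtual centre (-0.1174, -0.2033, -0.1638), radius l
subtract pairs → two planes through P
[-0.6938 0.5490 0.4453]·P = 0.0309;  [-0.6115 -0.4065 0.0482]·P = 0.0111
Cramer: x(z) = -0.0302+0.3359z;  y(z) = 0.0181-0.3867z
sphere 1 gives Az²+Bz+C=0 with A=1.2623, B=0.2151, C=-0.0766;  B²−4AC=0.4329;  roots -0.3458, 0.1754;  negative root z = -0.3458
x = -0.1463, y = 0.1518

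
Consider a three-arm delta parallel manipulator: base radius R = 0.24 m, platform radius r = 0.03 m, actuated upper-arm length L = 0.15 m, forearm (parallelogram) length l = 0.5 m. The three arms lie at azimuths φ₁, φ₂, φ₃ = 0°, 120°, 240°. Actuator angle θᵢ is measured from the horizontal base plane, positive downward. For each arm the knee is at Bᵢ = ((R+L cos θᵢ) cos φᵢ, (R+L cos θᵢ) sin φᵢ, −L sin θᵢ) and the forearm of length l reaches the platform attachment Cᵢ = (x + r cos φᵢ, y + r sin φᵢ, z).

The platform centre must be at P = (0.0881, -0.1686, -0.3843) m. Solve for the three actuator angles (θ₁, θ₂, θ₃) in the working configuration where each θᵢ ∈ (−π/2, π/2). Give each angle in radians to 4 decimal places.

φ1=0.0° → target in arm frame (0.0881, -0.1686)
  A=0.1219, B=-0.3843, C=(l²−L²−A²−y'²−z²)/(2L)=0.1218
  θ1 = atan2(B,A) + arccos(C/0.4032) = 0.0004
rotate P by −φ2: (-0.1901, 0.0080, -0.3843)
  e−x'=0.4001;  (l²−L²−(e−x')²−y'²−z²)/2L = -0.2677
  θ2 = atan2(B,A) + arccos(C/0.5547) = 1.3090
φ3=240.0° → target in arm frame (0.1020, 0.1606)
  A=0.1080, B=-0.3843, C=(l²−L²−A²−y'²−z²)/(2L)=0.1412
  θ3 = atan2(B,A) + arccos(C/0.3992) = -0.0874

θ₁ = 0.0004, θ₂ = 1.3090, θ₃ = -0.0874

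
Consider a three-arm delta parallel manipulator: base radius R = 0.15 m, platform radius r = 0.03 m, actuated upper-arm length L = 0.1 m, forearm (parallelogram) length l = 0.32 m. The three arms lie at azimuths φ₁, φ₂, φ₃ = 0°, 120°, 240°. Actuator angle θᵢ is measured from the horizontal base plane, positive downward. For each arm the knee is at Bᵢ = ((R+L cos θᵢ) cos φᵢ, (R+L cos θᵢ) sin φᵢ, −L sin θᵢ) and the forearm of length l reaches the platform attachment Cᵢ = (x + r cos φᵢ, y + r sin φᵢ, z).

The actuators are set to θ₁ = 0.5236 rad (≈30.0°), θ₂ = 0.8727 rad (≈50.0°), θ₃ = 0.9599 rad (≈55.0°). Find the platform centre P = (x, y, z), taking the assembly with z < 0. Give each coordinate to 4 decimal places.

(0.0425, 0.0086, -0.3246)

centre 1 = (0.2066·cos0.0°, 0.2066·sin0.0°, -0.0500) = (0.2066, 0.0000, -0.0500)
φ2=120.0°: virtual centre (-0.0921, 0.1596, -0.0766), radius l
arm 3 at φ=240.0°: (R−r)+L cos θ3 = 0.1774;  centre 3 = (-0.0887, -0.1536, -0.0819)
eliminate P² terms by subtracting sphere 1 from 2 and 3
linear system: -0.5975x+0.3192y = -0.0054−-0.0532z; -0.5906x+-0.3072y = -0.0070−-0.0638z
Cramer: x(z) = 0.0104-0.0987z;  y(z) = 0.0028-0.0180z
sphere 1 gives Az²+Bz+C=0 with A=1.0101, B=0.1386, C=-0.0614;  B²−4AC=0.2673;  roots -0.3246, 0.1873;  negative root z = -0.3246
x = 0.0425, y = 0.0086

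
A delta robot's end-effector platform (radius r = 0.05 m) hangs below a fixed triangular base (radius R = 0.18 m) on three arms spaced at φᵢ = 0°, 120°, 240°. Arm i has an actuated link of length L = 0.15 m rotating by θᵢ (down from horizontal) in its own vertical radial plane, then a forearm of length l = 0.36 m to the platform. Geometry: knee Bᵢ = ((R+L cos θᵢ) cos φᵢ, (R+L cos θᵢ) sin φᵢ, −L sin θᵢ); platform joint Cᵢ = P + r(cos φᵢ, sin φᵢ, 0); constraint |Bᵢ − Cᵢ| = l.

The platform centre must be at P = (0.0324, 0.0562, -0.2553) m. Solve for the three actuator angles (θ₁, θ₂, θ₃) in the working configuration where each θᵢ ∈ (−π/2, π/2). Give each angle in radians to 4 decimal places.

φ1=0.0° → target in arm frame (0.0324, 0.0562)
  A cos θ + B sin θ = C:  0.0976·cos θ + -0.2553·sin θ = 0.0975
  θ1 = atan2(B,A) + arccos(C/0.2733) = 0.0006
rotate P by −φ2: (0.0325, -0.0562, -0.2553)
  A cos θ + B sin θ = C:  0.0975·cos θ + -0.2553·sin θ = 0.0975
  γ=atan2(-0.2553,0.0975)=-1.2059;  ψ=arccos(0.3568)=1.2059;  θ2=γ+ψ≈0.0000
φ3=240.0° → target in arm frame (-0.0649, 0.0000)
  A=0.1949, B=-0.2553, C=(l²−L²−A²−y'²−z²)/(2L)=0.0132
  θ3 = atan2(B,A) + arccos(C/0.3212) = 0.6110

θ₁ = 0.0006, θ₂ = 0.0000, θ₃ = 0.6110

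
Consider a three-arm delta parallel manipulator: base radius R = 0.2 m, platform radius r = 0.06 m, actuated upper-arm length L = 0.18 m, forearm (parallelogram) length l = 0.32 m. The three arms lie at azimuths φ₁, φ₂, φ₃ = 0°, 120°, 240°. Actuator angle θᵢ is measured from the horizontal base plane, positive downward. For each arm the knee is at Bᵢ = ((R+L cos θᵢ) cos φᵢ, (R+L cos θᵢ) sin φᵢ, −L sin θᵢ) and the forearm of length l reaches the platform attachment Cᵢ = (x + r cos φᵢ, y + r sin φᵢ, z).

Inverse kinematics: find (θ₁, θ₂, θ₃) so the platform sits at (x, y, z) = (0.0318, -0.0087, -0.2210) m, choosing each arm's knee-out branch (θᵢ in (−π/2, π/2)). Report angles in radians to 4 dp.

θ₁ = 0.3492, θ₂ = 0.6983, θ₃ = 0.6107

φ1=0.0° → target in arm frame (0.0318, -0.0087)
  A cos θ + B sin θ = C:  0.1082·cos θ + -0.2210·sin θ = 0.0260
  θ1 = atan2(B,A) + arccos(C/0.2461) = 0.3492
arm 2 (φ=120.0°): x'=-0.0234, y'=-0.0232
  e−x'=0.1634;  (l²−L²−(e−x')²−y'²−z²)/2L = -0.0169
  √(A²+B²)=0.2749;  θ2 = -0.9340+1.6324 ≈ 0.6983
arm 3 (φ=240.0°): x'=-0.0084, y'=0.0319
  A=0.1484, B=-0.2210, C=(l²−L²−A²−y'²−z²)/(2L)=-0.0052
  √(A²+B²)=0.2662;  θ3 = -0.9796+1.5903 ≈ 0.6107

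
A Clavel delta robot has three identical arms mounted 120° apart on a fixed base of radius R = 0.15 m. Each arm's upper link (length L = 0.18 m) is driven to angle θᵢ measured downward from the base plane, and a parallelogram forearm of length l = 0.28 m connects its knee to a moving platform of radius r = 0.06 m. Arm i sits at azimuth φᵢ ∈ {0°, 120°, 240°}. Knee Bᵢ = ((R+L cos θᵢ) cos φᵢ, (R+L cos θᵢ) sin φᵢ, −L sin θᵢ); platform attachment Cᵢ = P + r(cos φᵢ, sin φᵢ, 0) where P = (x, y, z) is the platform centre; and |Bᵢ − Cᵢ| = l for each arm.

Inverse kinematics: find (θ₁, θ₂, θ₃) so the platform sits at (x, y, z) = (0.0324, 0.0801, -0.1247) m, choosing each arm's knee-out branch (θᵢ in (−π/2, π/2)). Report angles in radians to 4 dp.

arm 1 (φ=0.0°): x'=0.0324, y'=0.0801
  A=0.0576, B=-0.1247, C=(l²−L²−A²−y'²−z²)/(2L)=0.0575
  θ1 = atan2(B,A) + arccos(C/0.1374) = 0.0004
rotate P by −φ2: (0.0532, -0.0681, -0.1247)
  A=0.0368, B=-0.1247, C=(l²−L²−A²−y'²−z²)/(2L)=0.0679
  θ2 = atan2(B,A) + arccos(C/0.1300) = -0.2625
arm 3 (φ=240.0°): x'=-0.0856, y'=-0.0120
  A=0.1756, B=-0.1247, C=(l²−L²−A²−y'²−z²)/(2L)=-0.0014
  θ3 = atan2(B,A) + arccos(C/0.2153) = 0.9599

θ₁ = 0.0004, θ₂ = -0.2625, θ₃ = 0.9599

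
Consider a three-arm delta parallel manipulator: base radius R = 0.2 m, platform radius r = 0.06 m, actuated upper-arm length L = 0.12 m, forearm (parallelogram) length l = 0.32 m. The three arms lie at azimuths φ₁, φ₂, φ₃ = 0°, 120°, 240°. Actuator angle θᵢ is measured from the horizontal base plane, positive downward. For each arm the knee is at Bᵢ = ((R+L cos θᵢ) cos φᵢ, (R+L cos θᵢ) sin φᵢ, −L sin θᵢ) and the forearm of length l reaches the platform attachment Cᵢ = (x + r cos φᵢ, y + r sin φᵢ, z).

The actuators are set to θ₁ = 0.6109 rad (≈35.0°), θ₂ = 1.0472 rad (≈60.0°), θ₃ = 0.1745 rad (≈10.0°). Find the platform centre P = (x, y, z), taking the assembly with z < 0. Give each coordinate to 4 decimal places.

(0.0042, -0.0779, -0.2726)

arm 1 at φ=0.0°: ρ1 = 0.2383;  O1 = (0.2383, 0.0000, -0.0688)
O2 = (0.2000·cos120.0°, 0.2000·sin120.0°, -0.1039) = (-0.1000, 0.1732, -0.1039)
φ3=240.0°: virtual centre (-0.1291, -0.2236, -0.0208), radius l
|O₂|²−|O₁|² = -0.0107;  |O₃|²−|O₁|² = 0.0056
[-0.6766 0.3464 -0.0702]·P = -0.0107;  [-0.7348 -0.4472 0.0960]·P = 0.0056
det = 0.5571;  x = 0.0051+0.0034z,  y = -0.0209+0.2092z
sphere 1 gives Az²+Bz+C=0 with A=1.0438, B=0.1274, C=-0.0429;  B²−4AC=0.1952;  roots -0.2726, 0.1506;  negative root z = -0.2726
x = 0.0042, y = -0.0779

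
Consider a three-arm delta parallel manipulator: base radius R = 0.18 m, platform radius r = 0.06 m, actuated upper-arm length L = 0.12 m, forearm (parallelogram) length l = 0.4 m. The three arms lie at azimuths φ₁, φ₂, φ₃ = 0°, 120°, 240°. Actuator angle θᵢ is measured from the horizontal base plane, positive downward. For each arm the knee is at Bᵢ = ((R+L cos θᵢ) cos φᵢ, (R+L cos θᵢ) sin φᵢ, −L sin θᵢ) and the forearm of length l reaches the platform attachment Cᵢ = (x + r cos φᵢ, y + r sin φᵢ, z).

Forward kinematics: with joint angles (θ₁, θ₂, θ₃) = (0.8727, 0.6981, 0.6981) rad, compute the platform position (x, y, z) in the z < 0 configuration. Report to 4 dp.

arm 1 at φ=0.0°: ρ1 = 0.1971;  O1 = (0.1971, 0.0000, -0.0919)
arm 2 at φ=120.0°: ρ2 = 0.2119;  O2 = (-0.1060, 0.1835, -0.0771)
φ3=240.0°: virtual centre (-0.1060, -0.1835, -0.0771), radius l
|O₂|²−|O₁|² = 0.0036;  |O₃|²−|O₁|² = 0.0036
[-0.6062 0.3671 0.0296]·P = 0.0036;  [-0.6062 -0.3671 0.0296]·P = 0.0036
Cramer: x(z) = -0.0059+0.0488z;  y(z) = 0.0000-0.0000z
into |P−O₁|² = l²: 1.0024z² + 0.1640z + -0.1103 = 0;  Δ = 0.4693;  z = -0.4236 or 0.2599 → z<0 root = -0.4236
x = -0.0265, y = 0.0000

(-0.0265, 0.0000, -0.4236)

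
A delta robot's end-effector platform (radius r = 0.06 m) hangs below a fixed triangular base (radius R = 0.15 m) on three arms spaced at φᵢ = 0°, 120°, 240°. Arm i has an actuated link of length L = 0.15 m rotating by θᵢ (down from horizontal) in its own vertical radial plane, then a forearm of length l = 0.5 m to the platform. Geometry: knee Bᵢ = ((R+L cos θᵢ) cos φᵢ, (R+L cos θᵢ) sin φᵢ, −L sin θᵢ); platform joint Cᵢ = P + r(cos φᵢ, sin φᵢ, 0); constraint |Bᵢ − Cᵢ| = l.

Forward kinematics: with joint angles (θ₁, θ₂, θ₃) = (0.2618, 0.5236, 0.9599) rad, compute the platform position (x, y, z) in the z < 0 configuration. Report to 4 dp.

S1 = (0.2349·cos0.0°, 0.2349·sin0.0°, -0.0388) = (0.2349, 0.0000, -0.0388)
arm 2 at φ=120.0°: (R−r)+L cos θ2 = 0.2199;  S2 = (-0.1100, 0.1904, -0.0750)
arm 3 at φ=240.0°: (R−r)+L cos θ3 = 0.1760;  S3 = (-0.0880, -0.1525, -0.1229)
subtract pairs → two planes through P
plane₁₂: -0.6897x+0.3809y+-0.0724z = -0.0027
det = 0.4563;  x = 0.0106+-0.1887z,  y = 0.0122+-0.1517z
sphere 1 gives Az²+Bz+C=0 with A=1.0586, B=0.1586, C=-0.1981;  B²−4AC=0.8638;  roots -0.5139, 0.3641;  negative root z = -0.5139
x = 0.1076, y = 0.0901

(0.1076, 0.0901, -0.5139)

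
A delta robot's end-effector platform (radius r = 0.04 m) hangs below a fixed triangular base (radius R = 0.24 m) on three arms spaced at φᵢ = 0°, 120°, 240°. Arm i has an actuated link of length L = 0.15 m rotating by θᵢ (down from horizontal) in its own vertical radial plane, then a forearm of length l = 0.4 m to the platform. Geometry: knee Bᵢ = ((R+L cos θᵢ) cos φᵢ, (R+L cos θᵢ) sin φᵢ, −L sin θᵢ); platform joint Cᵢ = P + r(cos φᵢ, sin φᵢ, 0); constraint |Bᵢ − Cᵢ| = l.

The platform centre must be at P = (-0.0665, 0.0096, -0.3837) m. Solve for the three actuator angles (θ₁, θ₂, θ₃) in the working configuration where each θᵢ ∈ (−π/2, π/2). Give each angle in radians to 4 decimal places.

θ₁ = 1.2219, θ₂ = 0.6984, θ₃ = 0.7855

arm 1 (φ=0.0°): x'=-0.0665, y'=0.0096
  A cos θ + B sin θ = C:  0.2665·cos θ + -0.3837·sin θ = -0.2695
  √(A²+B²)=0.4672;  θ1 = -0.9637+2.1856 ≈ 1.2219
arm 2 (φ=120.0°): x'=0.0416, y'=0.0528
  e−x'=0.1584;  (l²−L²−(e−x')²−y'²−z²)/2L = -0.1254
  √(A²+B²)=0.4151;  θ2 = -1.1792+1.8776 ≈ 0.6984
arm 3 (φ=240.0°): x'=0.0249, y'=-0.0624
  A=0.1751, B=-0.3837, C=(l²−L²−A²−y'²−z²)/(2L)=-0.1476
  γ=atan2(-0.3837,0.1751)=-1.1428;  ψ=arccos(-0.3499)=1.9282;  θ3=γ+ψ≈0.7855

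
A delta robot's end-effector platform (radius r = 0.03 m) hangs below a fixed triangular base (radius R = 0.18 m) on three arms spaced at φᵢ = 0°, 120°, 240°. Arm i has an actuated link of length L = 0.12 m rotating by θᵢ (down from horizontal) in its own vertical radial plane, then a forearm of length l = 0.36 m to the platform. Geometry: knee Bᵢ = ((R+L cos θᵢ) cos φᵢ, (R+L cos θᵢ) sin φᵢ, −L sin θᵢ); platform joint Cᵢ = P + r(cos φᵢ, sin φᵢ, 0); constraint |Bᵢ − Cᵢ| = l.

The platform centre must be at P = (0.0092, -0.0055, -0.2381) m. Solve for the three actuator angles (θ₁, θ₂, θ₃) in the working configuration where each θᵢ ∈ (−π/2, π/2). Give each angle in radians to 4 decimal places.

θ₁ = -0.0874, θ₂ = 0.0879, θ₃ = 0.0003

rotate P by −φ1: (0.0092, -0.0055, -0.2381)
  A=0.1408, B=-0.2381, C=(l²−L²−A²−y'²−z²)/(2L)=0.1611
  γ=atan2(-0.2381,0.1408)=-1.0368;  ψ=arccos(0.5822)=0.9493;  θ1=γ+ψ≈-0.0874
φ2=120.0° → target in arm frame (-0.0094, -0.0052)
  e−x'=0.1594;  (l²−L²−(e−x')²−y'²−z²)/2L = 0.1379
  √(A²+B²)=0.2865;  θ2 = -0.9810+1.0688 ≈ 0.0879
rotate P by −φ3: (0.0002, 0.0107, -0.2381)
  A cos θ + B sin θ = C:  0.1498·cos θ + -0.2381·sin θ = 0.1498
  √(A²+B²)=0.2813;  θ3 = -1.0091+1.0094 ≈ 0.0003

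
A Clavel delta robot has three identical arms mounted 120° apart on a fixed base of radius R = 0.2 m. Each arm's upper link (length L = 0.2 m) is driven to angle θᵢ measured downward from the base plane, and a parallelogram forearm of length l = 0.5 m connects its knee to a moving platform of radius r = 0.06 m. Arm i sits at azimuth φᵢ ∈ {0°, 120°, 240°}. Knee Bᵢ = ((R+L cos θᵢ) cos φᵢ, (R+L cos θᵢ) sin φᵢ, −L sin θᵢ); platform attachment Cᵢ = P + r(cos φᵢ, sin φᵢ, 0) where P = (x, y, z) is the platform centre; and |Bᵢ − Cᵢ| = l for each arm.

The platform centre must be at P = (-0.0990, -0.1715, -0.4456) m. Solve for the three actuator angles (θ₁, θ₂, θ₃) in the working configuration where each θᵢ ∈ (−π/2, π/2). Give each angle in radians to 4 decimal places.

φ1=0.0° → target in arm frame (-0.0990, -0.1715)
  A=0.2390, B=-0.4456, C=(l²−L²−A²−y'²−z²)/(2L)=-0.1877
  γ=atan2(-0.4456,0.2390)=-1.0785;  ψ=arccos(-0.3713)=1.9512;  θ1=γ+ψ≈0.8727
arm 2 (φ=120.0°): x'=-0.0990, y'=0.1715
  e−x'=0.2390;  (l²−L²−(e−x')²−y'²−z²)/2L = -0.1877
  √(A²+B²)=0.5057;  θ2 = -1.0784+1.9512 ≈ 0.8727
φ3=240.0° → target in arm frame (0.1980, 0.0000)
  A cos θ + B sin θ = C:  -0.0580·cos θ + -0.4456·sin θ = 0.0202
  γ=atan2(-0.4456,-0.0580)=-1.7003;  ψ=arccos(0.0449)=1.5259;  θ3=γ+ψ≈-0.1744

θ₁ = 0.8727, θ₂ = 0.8727, θ₃ = -0.1744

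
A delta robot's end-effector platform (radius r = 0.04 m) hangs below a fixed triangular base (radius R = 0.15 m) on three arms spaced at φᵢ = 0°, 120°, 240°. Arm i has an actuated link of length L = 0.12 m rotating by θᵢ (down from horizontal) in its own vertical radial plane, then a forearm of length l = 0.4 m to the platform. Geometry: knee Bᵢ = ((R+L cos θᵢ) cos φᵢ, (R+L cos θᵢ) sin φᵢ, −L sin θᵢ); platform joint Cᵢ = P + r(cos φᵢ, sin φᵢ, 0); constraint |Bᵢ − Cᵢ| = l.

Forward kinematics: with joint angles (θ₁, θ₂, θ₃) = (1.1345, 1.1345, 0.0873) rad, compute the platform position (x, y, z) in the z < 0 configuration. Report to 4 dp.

φ1=0.0°: virtual centre (0.1607, 0.0000, -0.1088), radius l
centre 2 = (0.1607·cos120.0°, 0.1607·sin120.0°, -0.1088) = (-0.0804, 0.1392, -0.1088)
centre 3 = (0.2295·cos240.0°, 0.2295·sin240.0°, -0.0105) = (-0.1148, -0.1988, -0.0105)
eliminate P² terms by subtracting sphere 1 from 2 and 3
plane₁₂: -0.4821x+0.2784y+0.0000z = 0.0000
Cramer: x(z) = -0.0122+0.1586z;  y(z) = -0.0212+0.2747z
into |P−centre ₁|² = l²: 1.1006z² + 0.1510z + -0.1178 = 0;  Δ = 0.5415;  z = -0.4029 or 0.2657 → z<0 root = -0.4029
x = -0.0761, y = -0.1318

(-0.0761, -0.1318, -0.4029)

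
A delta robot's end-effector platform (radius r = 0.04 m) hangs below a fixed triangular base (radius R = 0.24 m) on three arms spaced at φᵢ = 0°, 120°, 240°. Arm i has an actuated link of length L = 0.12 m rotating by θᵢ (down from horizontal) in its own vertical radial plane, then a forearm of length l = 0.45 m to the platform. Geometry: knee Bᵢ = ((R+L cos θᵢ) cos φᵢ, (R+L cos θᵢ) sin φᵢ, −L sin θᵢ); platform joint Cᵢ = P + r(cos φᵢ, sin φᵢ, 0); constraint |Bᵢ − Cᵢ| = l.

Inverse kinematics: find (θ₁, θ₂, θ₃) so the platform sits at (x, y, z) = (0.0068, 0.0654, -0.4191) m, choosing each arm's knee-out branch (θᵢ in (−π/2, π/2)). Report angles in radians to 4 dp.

φ1=0.0° → target in arm frame (0.0068, 0.0654)
  A=0.1932, B=-0.4191, C=(l²−L²−A²−y'²−z²)/(2L)=-0.1215
  θ1 = atan2(B,A) + arccos(C/0.4615) = 0.6983
rotate P by −φ2: (0.0532, -0.0386, -0.4191)
  e−x'=0.1468;  (l²−L²−(e−x')²−y'²−z²)/2L = -0.0441
  γ=atan2(-0.4191,0.1468)=-1.2340;  ψ=arccos(-0.0992)=1.6702;  θ2=γ+ψ≈0.4362
arm 3 (φ=240.0°): x'=-0.0600, y'=-0.0268
  e−x'=0.2600;  (l²−L²−(e−x')²−y'²−z²)/2L = -0.2328
  γ=atan2(-0.4191,0.2600)=-1.0155;  ψ=arccos(-0.4721)=2.0625;  θ3=γ+ψ≈1.0470

θ₁ = 0.6983, θ₂ = 0.4362, θ₃ = 1.0470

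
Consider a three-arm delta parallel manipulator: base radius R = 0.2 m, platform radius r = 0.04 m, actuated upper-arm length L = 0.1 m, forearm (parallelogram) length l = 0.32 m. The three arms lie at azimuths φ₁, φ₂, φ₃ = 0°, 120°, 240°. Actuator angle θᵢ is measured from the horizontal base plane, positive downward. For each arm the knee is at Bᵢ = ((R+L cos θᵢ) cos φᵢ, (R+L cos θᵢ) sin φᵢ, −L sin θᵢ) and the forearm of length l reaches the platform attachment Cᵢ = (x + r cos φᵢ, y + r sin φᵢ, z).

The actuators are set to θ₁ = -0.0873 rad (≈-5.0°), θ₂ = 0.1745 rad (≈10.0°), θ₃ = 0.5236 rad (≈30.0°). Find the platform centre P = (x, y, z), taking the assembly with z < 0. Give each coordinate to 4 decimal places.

(0.0262, 0.0203, -0.2092)

arm 1 at φ=0.0°: ρ1 = 0.2596;  centre 1 = (0.2596, 0.0000, 0.0087)
centre 2 = (0.2585·cos120.0°, 0.2585·sin120.0°, -0.0174) = (-0.1292, 0.2239, -0.0174)
arm 3 at φ=240.0°: ρ3 = 0.2466;  centre 3 = (-0.1233, -0.2136, -0.0500)
eliminate P² terms by subtracting sphere 1 from 2 and 3
plane₁₂: -0.7777x+0.4477y+-0.0522z = -0.0004
det = 0.6751;  x = 0.0030+-0.1109z,  y = 0.0044+-0.0761z
sphere 1 gives Az²+Bz+C=0 with A=1.0181, B=0.0388, C=-0.0364;  B²−4AC=0.1499;  roots -0.2092, 0.1711;  negative root z = -0.2092
x = 0.0262, y = 0.0203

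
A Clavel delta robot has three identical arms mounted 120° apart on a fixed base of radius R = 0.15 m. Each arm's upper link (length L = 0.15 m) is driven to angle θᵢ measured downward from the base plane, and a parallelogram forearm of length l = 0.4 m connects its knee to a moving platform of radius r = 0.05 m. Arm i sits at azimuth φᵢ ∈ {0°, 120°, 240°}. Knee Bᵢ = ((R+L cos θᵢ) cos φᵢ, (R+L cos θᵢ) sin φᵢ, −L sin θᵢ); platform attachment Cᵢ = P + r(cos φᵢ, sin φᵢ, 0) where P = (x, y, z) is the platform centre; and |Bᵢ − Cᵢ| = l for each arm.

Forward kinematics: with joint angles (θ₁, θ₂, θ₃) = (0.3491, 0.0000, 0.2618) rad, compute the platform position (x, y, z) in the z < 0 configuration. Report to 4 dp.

(-0.0315, 0.0320, -0.3424)

φ1=0.0°: virtual centre (0.2410, 0.0000, -0.0513), radius l
φ2=120.0°: virtual centre (-0.1250, 0.2165, 0.0000), radius l
φ3=240.0°: virtual centre (-0.1224, -0.2121, -0.0388), radius l
subtract pairs → two planes through P
[-0.7319 0.4330 0.1026]·P = 0.0018;  [-0.7268 -0.4242 0.0250]·P = 0.0008
det = 0.6252;  x = -0.0018+0.0869z,  y = 0.0012+-0.0901z
into |P−centre ₁|² = l²: 1.0157z² + 0.0602z + -0.0985 = 0;  Δ = 0.4036;  z = -0.3424 or 0.2831 → z<0 root = -0.3424
x = -0.0315, y = 0.0320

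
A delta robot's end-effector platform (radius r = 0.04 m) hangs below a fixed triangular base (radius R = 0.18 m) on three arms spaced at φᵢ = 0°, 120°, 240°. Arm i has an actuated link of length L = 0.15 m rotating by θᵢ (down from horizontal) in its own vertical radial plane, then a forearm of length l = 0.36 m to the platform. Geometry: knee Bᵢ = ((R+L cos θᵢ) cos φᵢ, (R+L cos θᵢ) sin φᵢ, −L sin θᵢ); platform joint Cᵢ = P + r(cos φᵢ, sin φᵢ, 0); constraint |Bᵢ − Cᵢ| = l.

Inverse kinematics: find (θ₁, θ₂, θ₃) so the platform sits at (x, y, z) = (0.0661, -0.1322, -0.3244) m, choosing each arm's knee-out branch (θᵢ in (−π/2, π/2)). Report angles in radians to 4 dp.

θ₁ = 0.4367, θ₂ = 1.3966, θ₃ = 0.3491

arm 1 (φ=0.0°): x'=0.0661, y'=-0.1322
  A cos θ + B sin θ = C:  0.0739·cos θ + -0.3244·sin θ = -0.0702
  θ1 = atan2(B,A) + arccos(C/0.3327) = 0.4367
rotate P by −φ2: (-0.1475, 0.0089, -0.3244)
  A=0.2875, B=-0.3244, C=(l²−L²−A²−y'²−z²)/(2L)=-0.2696
  √(A²+B²)=0.4335;  θ2 = -0.8456+2.2421 ≈ 1.3966
arm 3 (φ=240.0°): x'=0.0814, y'=0.1233
  e−x'=0.0586;  (l²−L²−(e−x')²−y'²−z²)/2L = -0.0559
  θ3 = atan2(B,A) + arccos(C/0.3296) = 0.3491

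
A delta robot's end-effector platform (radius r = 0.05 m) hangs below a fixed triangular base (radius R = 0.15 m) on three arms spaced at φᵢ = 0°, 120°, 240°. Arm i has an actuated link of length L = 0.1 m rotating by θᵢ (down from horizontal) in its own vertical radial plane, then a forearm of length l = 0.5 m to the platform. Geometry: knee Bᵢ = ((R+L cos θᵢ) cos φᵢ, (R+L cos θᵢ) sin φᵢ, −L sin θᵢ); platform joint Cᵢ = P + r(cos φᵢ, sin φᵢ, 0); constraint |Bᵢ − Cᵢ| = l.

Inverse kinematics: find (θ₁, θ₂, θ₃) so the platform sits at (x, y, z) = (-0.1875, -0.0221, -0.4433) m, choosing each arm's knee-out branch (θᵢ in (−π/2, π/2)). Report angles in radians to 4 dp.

arm 1 (φ=0.0°): x'=-0.1875, y'=-0.0221
  A=0.2875, B=-0.4433, C=(l²−L²−A²−y'²−z²)/(2L)=-0.1983
  θ1 = atan2(B,A) + arccos(C/0.5284) = 0.9601
φ2=120.0° → target in arm frame (0.0746, 0.1734)
  A=0.0254, B=-0.4433, C=(l²−L²−A²−y'²−z²)/(2L)=0.0638
  √(A²+B²)=0.4440;  θ2 = -1.5136+1.4266 ≈ -0.0870
φ3=240.0° → target in arm frame (0.1129, -0.1513)
  e−x'=-0.0129;  (l²−L²−(e−x')²−y'²−z²)/2L = 0.1021
  γ=atan2(-0.4433,-0.0129)=-1.5999;  ψ=arccos(0.2302)=1.3385;  θ3=γ+ψ≈-0.2614

θ₁ = 0.9601, θ₂ = -0.0870, θ₃ = -0.2614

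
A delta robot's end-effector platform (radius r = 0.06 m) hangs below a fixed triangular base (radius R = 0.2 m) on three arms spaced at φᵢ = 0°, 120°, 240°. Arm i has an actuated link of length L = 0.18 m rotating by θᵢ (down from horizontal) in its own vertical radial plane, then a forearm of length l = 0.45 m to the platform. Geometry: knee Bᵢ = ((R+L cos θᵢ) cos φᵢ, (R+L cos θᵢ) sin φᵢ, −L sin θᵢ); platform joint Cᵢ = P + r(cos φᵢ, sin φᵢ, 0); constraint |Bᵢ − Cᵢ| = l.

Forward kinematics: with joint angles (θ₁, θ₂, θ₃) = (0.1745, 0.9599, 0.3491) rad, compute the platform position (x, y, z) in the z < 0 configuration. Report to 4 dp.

(0.0836, -0.0974, -0.4033)

arm 1 at φ=0.0°: ρ1 = 0.3173;  centre 1 = (0.3173, 0.0000, -0.0313)
arm 2 at φ=120.0°: ρ2 = 0.2432;  centre 2 = (-0.1216, 0.2107, -0.1474)
centre 3 = (0.3091·cos240.0°, 0.3091·sin240.0°, -0.0616) = (-0.1546, -0.2677, -0.0616)
eliminate P² terms by subtracting sphere 1 from 2 and 3
plane₁₂: -0.8778x+0.4213y+-0.2324z = -0.0207
Cramer: x(z) = 0.0139-0.1729z;  y(z) = -0.0202+0.1914z
sphere 1 gives Az²+Bz+C=0 with A=1.0665, B=0.1596, C=-0.1091;  B²−4AC=0.4908;  roots -0.4033, 0.2536;  negative root z = -0.4033
x = 0.0836, y = -0.0974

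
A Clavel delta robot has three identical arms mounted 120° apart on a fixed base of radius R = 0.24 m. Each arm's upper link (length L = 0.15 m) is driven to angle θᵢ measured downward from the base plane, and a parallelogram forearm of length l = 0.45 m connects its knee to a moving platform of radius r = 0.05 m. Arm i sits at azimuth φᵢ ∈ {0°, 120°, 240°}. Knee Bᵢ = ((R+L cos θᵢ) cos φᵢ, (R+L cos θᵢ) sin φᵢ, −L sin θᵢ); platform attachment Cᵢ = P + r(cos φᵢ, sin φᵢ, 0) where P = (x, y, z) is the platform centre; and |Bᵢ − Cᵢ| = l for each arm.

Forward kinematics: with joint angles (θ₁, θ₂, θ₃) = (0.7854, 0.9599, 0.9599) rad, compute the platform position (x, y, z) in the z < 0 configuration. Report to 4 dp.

arm 1 at φ=0.0°: e+L cos θ1 = 0.2961;  S1 = (0.2961, 0.0000, -0.1061)
arm 2 at φ=120.0°: e+L cos θ2 = 0.2760;  S2 = (-0.1380, 0.2391, -0.1229)
φ3=240.0°: virtual centre (-0.1380, -0.2391, -0.1229), radius l
subtract pairs → two planes through P
[-0.8682 0.4781 -0.0336]·P = -0.0076;  [-0.8682 -0.4781 -0.0336]·P = -0.0076
Cramer: x(z) = 0.0088-0.0387z;  y(z) = 0.0000+0.0000z
quadratic in z: (1.0015)z²+(0.2344)z+(-0.1087)=0, √Δ=0.7003 → z ∈ {-0.4666, 0.2326}; z = -0.4666 (taking z<0)
x = 0.0268, y = 0.0000

(0.0268, 0.0000, -0.4666)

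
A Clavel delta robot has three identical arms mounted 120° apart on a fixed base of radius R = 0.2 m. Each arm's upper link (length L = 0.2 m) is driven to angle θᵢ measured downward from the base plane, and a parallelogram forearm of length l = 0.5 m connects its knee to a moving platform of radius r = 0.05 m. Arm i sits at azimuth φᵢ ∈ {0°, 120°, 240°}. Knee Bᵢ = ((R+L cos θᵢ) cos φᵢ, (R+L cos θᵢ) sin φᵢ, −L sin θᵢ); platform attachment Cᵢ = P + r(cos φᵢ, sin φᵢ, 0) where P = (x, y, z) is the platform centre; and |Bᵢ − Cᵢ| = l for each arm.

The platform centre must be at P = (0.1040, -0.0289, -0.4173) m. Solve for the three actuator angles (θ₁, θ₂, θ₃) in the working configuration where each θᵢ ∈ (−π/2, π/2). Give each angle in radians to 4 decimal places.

rotate P by −φ1: (0.1040, -0.0289, -0.4173)
  A=0.0460, B=-0.4173, C=(l²−L²−A²−y'²−z²)/(2L)=0.0823
  θ1 = atan2(B,A) + arccos(C/0.4198) = -0.0875
φ2=120.0° → target in arm frame (-0.0770, -0.0756)
  A=0.2270, B=-0.4173, C=(l²−L²−A²−y'²−z²)/(2L)=-0.0535
  θ2 = atan2(B,A) + arccos(C/0.4751) = 0.6111
φ3=240.0° → target in arm frame (-0.0270, 0.1045)
  A cos θ + B sin θ = C:  0.1770·cos θ + -0.4173·sin θ = -0.0160
  √(A²+B²)=0.4533;  θ3 = -1.1697+1.6060 ≈ 0.4363

θ₁ = -0.0875, θ₂ = 0.6111, θ₃ = 0.4363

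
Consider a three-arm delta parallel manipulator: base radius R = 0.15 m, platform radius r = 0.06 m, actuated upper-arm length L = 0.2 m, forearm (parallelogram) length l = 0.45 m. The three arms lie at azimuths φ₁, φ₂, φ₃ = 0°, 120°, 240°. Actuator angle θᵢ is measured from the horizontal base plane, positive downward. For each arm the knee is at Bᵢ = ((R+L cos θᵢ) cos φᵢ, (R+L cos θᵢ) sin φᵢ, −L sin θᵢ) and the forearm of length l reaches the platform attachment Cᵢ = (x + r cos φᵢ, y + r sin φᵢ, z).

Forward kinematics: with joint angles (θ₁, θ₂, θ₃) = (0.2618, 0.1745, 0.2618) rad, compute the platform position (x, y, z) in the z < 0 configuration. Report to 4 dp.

(-0.0082, 0.0143, -0.3944)

φ1=0.0°: virtual centre (0.2832, 0.0000, -0.0518), radius l
arm 2 at φ=120.0°: ρ2 = 0.2870;  centre 2 = (-0.1435, 0.2485, -0.0347)
arm 3 at φ=240.0°: ρ3 = 0.2832;  centre 3 = (-0.1416, -0.2452, -0.0518)
subtract pairs → two planes through P
[-0.8533 0.4970 0.0341]·P = 0.0007;  [-0.8496 -0.4905 0.0000]·P = 0.0000
Cramer: x(z) = -0.0004+0.0199z;  y(z) = 0.0007-0.0344z
into |P−centre ₁|² = l²: 1.0016z² + 0.0922z + -0.1194 = 0;  Δ = 0.4869;  z = -0.3944 or 0.3023 → z<0 root = -0.3944
x = -0.0082, y = 0.0143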